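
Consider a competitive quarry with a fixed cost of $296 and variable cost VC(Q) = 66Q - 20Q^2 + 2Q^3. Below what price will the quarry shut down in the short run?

$16 per unit

Short-run supply begins at min AVC. From VC = 66Q - 20Q^2 + 2Q^3, AVC = 66 - 20Q + 2Q^2.
dAVC/dQ = -20 + 4Q = 0 gives Q = 5. min AVC = 66 - 20·5 + 2·5^2 = 16.
The firm shuts down for any P below $16.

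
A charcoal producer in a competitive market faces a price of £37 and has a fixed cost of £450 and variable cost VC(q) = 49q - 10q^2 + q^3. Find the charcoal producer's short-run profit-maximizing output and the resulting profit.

AVC = 49 - 10q + q^2; min AVC = £24 at q = 5. Since P = £37 ≥ min AVC, the firm produces.
With MC = 49 - 20q + 3q^2, P = MC on the upward-sloping part at q* = 6.
TR = 37·6 = 222. TC = 450 + 150 = 600. Profit = 222 − 600 = -£378.
That loss of £378 beats the £450 the firm would lose by shutting down; producing recovers £72 of fixed cost.

Profit = -£378 at q = 6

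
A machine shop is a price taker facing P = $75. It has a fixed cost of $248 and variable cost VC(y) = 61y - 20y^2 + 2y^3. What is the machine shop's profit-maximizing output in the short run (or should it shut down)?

Produce at y = 7

Variable cost is VC = 61y - 20y^2 + 2y^3, so AVC = VC/y = 61 - 20y + 2y^2 and MC = dTC/dy = 61 - 40y + 6y^2.
AVC is minimized where dAVC/dy = -20 + 4y = 0, at y = 5; min AVC = 61 - 20·5 + 2·5^2 = $11.
P = $75 exceeds min AVC = $11, so the firm stays open.
P = MC gives -14 - 40y + 6y^2 = 0, with roots -1/3 and 7. Take the larger (rising MC): y* = 7.
Check: AVC at y = 7 is $19 ≤ P, so revenue covers variable cost.
Profit = P·y − TC = 75·7 − 381 = $144.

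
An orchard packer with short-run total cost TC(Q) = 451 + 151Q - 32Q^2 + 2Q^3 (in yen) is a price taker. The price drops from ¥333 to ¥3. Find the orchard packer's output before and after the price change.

Output falls from 13 to 0 (the firm shuts down)

AVC = 151 - 32Q + 2Q^2, minimized at Q = 8 where min AVC = ¥23. MC = 151 - 64Q + 6Q^2.
At P = ¥333 ≥ min AVC, set P = MC on the rising branch: Q = 13.
At P = ¥3 < min AVC = ¥23, price no longer covers variable cost at any output, so the firm shuts down: Q = 0.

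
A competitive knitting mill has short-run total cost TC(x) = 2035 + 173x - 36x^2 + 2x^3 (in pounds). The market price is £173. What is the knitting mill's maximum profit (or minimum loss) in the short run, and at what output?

Profit = -£307 at x = 12

AVC = 173 - 36x + 2x^2; min AVC = £11 at x = 9. Since P = £173 ≥ min AVC, the firm produces.
MC = 173 - 72x + 6x^2. Setting P = MC and taking the root on the rising branch gives x* = 12.
TR = 173·12 = 2076. TC = 2035 + 348 = 2383. Profit = 2076 − 2383 = -£307.
By producing, the firm covers all variable cost plus £1728 of fixed cost; shutting down would lose the full £2035.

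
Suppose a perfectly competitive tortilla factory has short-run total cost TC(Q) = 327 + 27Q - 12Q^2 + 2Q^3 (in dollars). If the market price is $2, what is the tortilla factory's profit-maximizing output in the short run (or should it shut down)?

Variable cost is VC = 27Q - 12Q^2 + 2Q^3, so AVC = VC/Q = 27 - 12Q + 2Q^2 and MC = dTC/dQ = 27 - 24Q + 6Q^2.
AVC hits its minimum where MC = AVC, at Q = 3, giving min AVC = 27 - 12·3 + 2·3^2 = $9.
Since P = $2 < min AVC = $9, price fails to cover variable cost at any output.
Best response: produce nothing and absorb the $327 fixed cost.

Shut down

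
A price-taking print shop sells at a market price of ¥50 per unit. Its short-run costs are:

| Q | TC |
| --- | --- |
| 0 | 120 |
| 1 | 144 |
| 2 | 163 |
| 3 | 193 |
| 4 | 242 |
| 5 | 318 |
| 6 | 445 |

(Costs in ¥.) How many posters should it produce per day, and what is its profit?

Q = 4; profit = -¥42

Tabulate TR − TC: Q=0: -120; Q=1: -94; Q=2: -63; Q=3: -43; Q=4: -42; Q=5: -68; Q=6: -145.
Profit is maximized at Q = 4. AVC there is 122/4 = ¥30.50 ≤ P, so producing beats shutting down (which would give -¥120).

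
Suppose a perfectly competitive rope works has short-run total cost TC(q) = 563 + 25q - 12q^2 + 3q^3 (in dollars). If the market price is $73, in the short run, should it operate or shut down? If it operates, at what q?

Produce at q = 4

Strip out fixed cost: VC = 25q - 12q^2 + 3q^3. Then AVC = 25 - 12q + 3q^2 and MC = 25 - 24q + 9q^2.
AVC is minimized where dAVC/dq = -12 + 6q = 0, at q = 2; min AVC = 25 - 12·2 + 3·2^2 = $13.
Since P = $73 ≥ min AVC = $13, price covers variable cost and the firm should produce.
Set P = MC: 73 = 25 - 24q + 9q^2 → -48 - 24q + 9q^2 = 0. The roots are q = -4/3 and q = 4; the profit-maximizing output is on the rising part of MC, so q* = 4.
Check: AVC at q = 4 is $25 ≤ P, so revenue covers variable cost.
Profit = P·q − TC = 73·4 − 663 = -$371, a loss, but smaller than the $563 fixed cost the firm would lose by shutting down.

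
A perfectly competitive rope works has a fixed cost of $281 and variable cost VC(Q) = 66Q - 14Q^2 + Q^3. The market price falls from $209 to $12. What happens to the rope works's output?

Output falls from 13 to 0 (the firm shuts down)

MC = 66 - 28Q + 3Q^2; the shutdown threshold is min AVC = $17 (at Q = 7).
At P = $209 ≥ min AVC, set P = MC on the rising branch: Q = 13.
At P = $12 < min AVC = $17, price no longer covers variable cost at any output, so the firm shuts down: Q = 0.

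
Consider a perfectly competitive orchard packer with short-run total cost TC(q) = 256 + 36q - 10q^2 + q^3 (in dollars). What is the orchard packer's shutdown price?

$11 per unit

The firm shuts down when price falls below the minimum of average variable cost. AVC = VC/q = 36 - 10q + q^2.
dAVC/dq = -10 + 2q = 0 gives q = 5. min AVC = 36 - 10·5 + 5^2 = 11.
For P < $11 the firm produces nothing.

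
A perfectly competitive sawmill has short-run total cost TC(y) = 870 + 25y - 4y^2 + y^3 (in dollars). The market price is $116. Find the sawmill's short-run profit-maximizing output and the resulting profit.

AVC = 25 - 4y + y^2; min AVC = $21 at y = 2. Since P = $116 ≥ min AVC, the firm produces.
MC = 25 - 8y + 3y^2. Setting P = MC and taking the root on the rising branch gives y* = 7.
TR = 116·7 = 812. TC = 870 + 322 = 1192. Profit = 812 − 1192 = -$380.
By producing, the firm covers all variable cost plus $490 of fixed cost; shutting down would lose the full $870.

Profit = -$380 at y = 7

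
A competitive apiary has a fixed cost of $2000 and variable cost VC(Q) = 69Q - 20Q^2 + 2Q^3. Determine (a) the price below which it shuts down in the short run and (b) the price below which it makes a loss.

Shutdown price = min AVC. AVC = 69 - 20Q + 2Q^2, with vertex at Q = 5 and minimum $19.
ATC = 2000/Q + 69 - 20Q + 2Q^2. Setting dATC/dQ = −2000/Q^2 − 20 + 4Q = 0 gives Q = 10 (since 4·10^3 − 20·10^2 = 2000).
min ATC = 2000/10 + 69 − 20·10 + 2·10^2 = $269. That is the break-even price.
Between these two prices the firm operates at a loss; above $269 it earns a profit.

Shutdown price = $19; break-even price = $269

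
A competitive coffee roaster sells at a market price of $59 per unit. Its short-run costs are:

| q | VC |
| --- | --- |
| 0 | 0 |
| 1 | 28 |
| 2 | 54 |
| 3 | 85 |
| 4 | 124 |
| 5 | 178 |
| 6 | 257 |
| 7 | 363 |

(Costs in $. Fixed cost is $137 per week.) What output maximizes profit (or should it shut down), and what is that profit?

Compute π = P·q − TC at each output: q=0: -137; q=1: -106; q=2: -73; q=3: -45; q=4: -25; q=5: -20; q=6: -40; q=7: -87.
Profit is maximized at q = 5. AVC there is 178/5 = $35.60 ≤ P, so producing beats shutting down (which would give -$137).

q = 5; profit = -$20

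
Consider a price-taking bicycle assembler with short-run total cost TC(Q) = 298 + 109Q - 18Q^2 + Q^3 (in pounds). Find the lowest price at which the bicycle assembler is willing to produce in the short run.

Short-run supply begins at min AVC. From VC = 109Q - 18Q^2 + Q^3, AVC = 109 - 18Q + Q^2.
dAVC/dQ = -18 + 2Q = 0 gives Q = 9. min AVC = 109 - 18·9 + 9^2 = 28.
The firm shuts down for any P below £28.

£28 per unit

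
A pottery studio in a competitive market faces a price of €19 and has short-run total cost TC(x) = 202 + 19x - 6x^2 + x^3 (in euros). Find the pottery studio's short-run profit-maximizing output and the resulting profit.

Profit = -€170 at x = 4

AVC = 19 - 6x + x^2; min AVC = €10 at x = 3. Since P = €19 ≥ min AVC, the firm produces.
With MC = 19 - 12x + 3x^2, P = MC on the upward-sloping part at x* = 4.
TR = 19·4 = 76. TC = 202 + 44 = 246. Profit = 76 − 246 = -€170.
Shutting down would mean losing the fixed cost of €202, so operating at a loss of €170 is better by €32.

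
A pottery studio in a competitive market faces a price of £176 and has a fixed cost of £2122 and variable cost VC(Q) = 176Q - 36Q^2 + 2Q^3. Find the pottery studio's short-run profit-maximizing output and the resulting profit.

AVC = 176 - 36Q + 2Q^2; min AVC = £14 at Q = 9. Since P = £176 ≥ min AVC, the firm produces.
With MC = 176 - 72Q + 6Q^2, P = MC on the upward-sloping part at Q* = 12.
TR = 176·12 = 2112. TC = 2122 + 384 = 2506. Profit = 2112 − 2506 = -£394.
Shutting down would mean losing the fixed cost of £2122, so operating at a loss of £394 is better by £1728.

Profit = -£394 at Q = 12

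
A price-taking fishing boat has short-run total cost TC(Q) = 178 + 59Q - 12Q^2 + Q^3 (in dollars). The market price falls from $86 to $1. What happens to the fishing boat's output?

MC = 59 - 24Q + 3Q^2; the shutdown threshold is min AVC = $23 (at Q = 6).
At P = $86 ≥ min AVC, set P = MC on the rising branch: Q = 9.
At P = $1 < min AVC = $23, price no longer covers variable cost at any output, so the firm shuts down: Q = 0.

Output falls from 9 to 0 (the firm shuts down)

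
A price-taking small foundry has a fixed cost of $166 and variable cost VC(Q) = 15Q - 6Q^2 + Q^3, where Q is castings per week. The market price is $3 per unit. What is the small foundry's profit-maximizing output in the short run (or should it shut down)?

Variable cost is VC = 15Q - 6Q^2 + Q^3, so AVC = VC/Q = 15 - 6Q + Q^2 and MC = dTC/dQ = 15 - 12Q + 3Q^2.
The AVC parabola has its vertex at Q = 6/2 = 3, where AVC = 15 - 6·3 + 3^2 = $6.
With P < min AVC ($3 < $6), every unit sold adds to the loss.
Best response: produce nothing and absorb the $166 fixed cost.

Shut down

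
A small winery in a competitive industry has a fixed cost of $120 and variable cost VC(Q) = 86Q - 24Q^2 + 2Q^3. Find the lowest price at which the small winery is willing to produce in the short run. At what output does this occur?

$14 per unit, at Q = 6

The firm shuts down when price falls below the minimum of average variable cost. AVC = VC/Q = 86 - 24Q + 2Q^2.
dAVC/dQ = -24 + 4Q = 0 gives Q = 6. min AVC = 86 - 24·6 + 2·6^2 = 14.
So the shutdown price is $14.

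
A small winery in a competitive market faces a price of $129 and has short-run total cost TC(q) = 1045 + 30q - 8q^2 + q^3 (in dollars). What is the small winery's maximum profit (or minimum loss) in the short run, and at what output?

AVC = 30 - 8q + q^2; min AVC = $14 at q = 4. Since P = $129 ≥ min AVC, the firm produces.
MC = 30 - 16q + 3q^2. Setting P = MC and taking the root on the rising branch gives q* = 9.
TR = 129·9 = 1161. TC = 1045 + 351 = 1396. Profit = 1161 − 1396 = -$235.
Shutting down would mean losing the fixed cost of $1045, so operating at a loss of $235 is better by $810.

Profit = -$235 at q = 9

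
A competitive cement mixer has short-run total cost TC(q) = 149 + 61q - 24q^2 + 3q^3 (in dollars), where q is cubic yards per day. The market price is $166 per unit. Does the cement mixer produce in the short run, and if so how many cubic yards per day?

Produce at q = 7

Variable cost is VC = 61q - 24q^2 + 3q^3, so AVC = VC/q = 61 - 24q + 3q^2 and MC = dTC/dq = 61 - 48q + 9q^2.
AVC is minimized where dAVC/dq = -24 + 6q = 0, at q = 4; min AVC = 61 - 24·4 + 3·4^2 = $13.
P = $166 exceeds min AVC = $13, so the firm stays open.
Solving P = MC: -105 - 48q + 9q^2 = 0 ⇒ q = -5/3 or 7. On the upward-sloping branch, q* = 7.
Check: AVC at q = 7 is $40 ≤ P, so revenue covers variable cost.
Profit = P·q − TC = 166·7 − 429 = $733.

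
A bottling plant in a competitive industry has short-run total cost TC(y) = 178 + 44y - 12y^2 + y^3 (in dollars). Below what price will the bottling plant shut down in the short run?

The shutdown price is the minimum of AVC. VC = 44y - 12y^2 + y^3, so AVC = 44 - 12y + y^2.
At the minimum of AVC, MC = AVC. MC = 44 - 24y + 3y^2; setting MC = AVC gives 2y^2 - 12y = 0, so y = 6. min AVC = 8.
For P < $8 the firm produces nothing.

$8 per unit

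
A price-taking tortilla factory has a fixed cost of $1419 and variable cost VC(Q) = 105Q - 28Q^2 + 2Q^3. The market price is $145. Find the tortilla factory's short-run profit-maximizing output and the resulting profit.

Profit = -$219 at Q = 10

AVC = 105 - 28Q + 2Q^2 has its minimum $7 at Q = 7; price $145 clears that bar, so the firm operates.
With MC = 105 - 56Q + 6Q^2, P = MC on the upward-sloping part at Q* = 10.
TR = 145·10 = 1450. TC = 1419 + 250 = 1669. Profit = 1450 − 1669 = -$219.
That loss of $219 beats the $1419 the firm would lose by shutting down; producing recovers $1200 of fixed cost.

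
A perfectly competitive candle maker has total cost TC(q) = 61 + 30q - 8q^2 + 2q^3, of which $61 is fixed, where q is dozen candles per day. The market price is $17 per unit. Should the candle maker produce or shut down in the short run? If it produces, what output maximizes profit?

Shut down

From TC, MC = TC'(q) = 30 - 16q + 6q^2 and AVC = VC/q = 30 - 8q + 2q^2.
AVC is minimized where dAVC/dq = -8 + 4q = 0, at q = 2; min AVC = 30 - 8·2 + 2·2^2 = $22.
Since P = $17 < min AVC = $22, price fails to cover variable cost at any output.
Shutting down limits the loss to fixed cost, $61.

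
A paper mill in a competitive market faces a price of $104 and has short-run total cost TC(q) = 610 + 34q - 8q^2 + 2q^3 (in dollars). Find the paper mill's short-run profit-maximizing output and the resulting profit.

AVC = 34 - 8q + 2q^2; min AVC = $26 at q = 2. Since P = $104 ≥ min AVC, the firm produces.
With MC = 34 - 16q + 6q^2, P = MC on the upward-sloping part at q* = 5.
TR = 104·5 = 520. TC = 610 + 220 = 830. Profit = 520 − 830 = -$310.
Shutting down would mean losing the fixed cost of $610, so operating at a loss of $310 is better by $300.

Profit = -$310 at q = 5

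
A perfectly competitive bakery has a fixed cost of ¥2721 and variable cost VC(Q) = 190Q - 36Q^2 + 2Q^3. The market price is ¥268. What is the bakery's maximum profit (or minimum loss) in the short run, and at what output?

AVC = 190 - 36Q + 2Q^2 has its minimum ¥28 at Q = 9; price ¥268 clears that bar, so the firm operates.
With MC = 190 - 72Q + 6Q^2, P = MC on the upward-sloping part at Q* = 13.
TR = 268·13 = 3484. TC = 2721 + 780 = 3501. Profit = 3484 − 3501 = -¥17.
By producing, the firm covers all variable cost plus ¥2704 of fixed cost; shutting down would lose the full ¥2721.

Profit = -¥17 at Q = 13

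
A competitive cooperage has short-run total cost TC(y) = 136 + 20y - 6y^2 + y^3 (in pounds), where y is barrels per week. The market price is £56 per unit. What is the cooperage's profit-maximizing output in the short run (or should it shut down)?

Variable cost is VC = 20y - 6y^2 + y^3, so AVC = VC/y = 20 - 6y + y^2 and MC = dTC/dy = 20 - 12y + 3y^2.
The AVC parabola has its vertex at y = 6/2 = 3, where AVC = 20 - 6·3 + 3^2 = £11.
Because £56 ≥ £11, revenue can cover variable cost; the firm operates.
P = MC gives -36 - 12y + 3y^2 = 0, with roots -2 and 6. Take the larger (rising MC): y* = 6.
Check: AVC at y = 6 is £20 ≤ P, so revenue covers variable cost.
Profit = P·y − TC = 56·6 − 256 = £80.

Produce at y = 6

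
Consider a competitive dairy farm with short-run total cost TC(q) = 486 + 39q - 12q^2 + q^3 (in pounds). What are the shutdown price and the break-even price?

Shutdown price = £3; break-even price = £66

Shutdown price = min AVC. AVC = 39 - 12q + q^2, with vertex at q = 6 and minimum £3.
ATC = 486/q + 39 - 12q + q^2. Setting dATC/dq = −486/q^2 − 12 + 2q = 0 gives q = 9 (since 2·9^3 − 12·9^2 = 486).
min ATC = 486/9 + 39 − 12·9 + 9^2 = £66. That is the break-even price.
Between these two prices the firm operates at a loss; above £66 it earns a profit.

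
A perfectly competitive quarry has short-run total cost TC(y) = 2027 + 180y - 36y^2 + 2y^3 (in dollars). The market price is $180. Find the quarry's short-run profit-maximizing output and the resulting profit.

Profit = -$299 at y = 12

AVC = 180 - 36y + 2y^2; min AVC = $18 at y = 9. Since P = $180 ≥ min AVC, the firm produces.
With MC = 180 - 72y + 6y^2, P = MC on the upward-sloping part at y* = 12.
TR = 180·12 = 2160. TC = 2027 + 432 = 2459. Profit = 2160 − 2459 = -$299.
Shutting down would mean losing the fixed cost of $2027, so operating at a loss of $299 is better by $1728.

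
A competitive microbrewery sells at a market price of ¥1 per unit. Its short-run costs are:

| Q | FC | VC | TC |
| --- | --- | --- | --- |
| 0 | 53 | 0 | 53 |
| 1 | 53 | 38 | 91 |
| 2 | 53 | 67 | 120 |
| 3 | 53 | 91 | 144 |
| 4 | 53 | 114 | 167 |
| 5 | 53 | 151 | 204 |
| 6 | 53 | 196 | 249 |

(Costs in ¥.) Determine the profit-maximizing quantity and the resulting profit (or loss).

Compute π = P·Q − TC at each output: Q=0: -53; Q=1: -90; Q=2: -118; Q=3: -141; Q=4: -163; Q=5: -199; Q=6: -243.
Profit is highest at Q = 0. Equivalently, the lowest AVC in the table is 114/4 ≈ ¥28.50 at Q = 4, and P = ¥1 falls below it — price never covers variable cost, so the firm shuts down and loses only its fixed cost.

Q = 0 (shut down); profit = -¥53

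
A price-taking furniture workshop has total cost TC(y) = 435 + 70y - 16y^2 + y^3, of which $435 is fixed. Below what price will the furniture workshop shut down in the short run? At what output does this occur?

$6 per unit, at y = 8

Short-run supply begins at min AVC. From VC = 70y - 16y^2 + y^3, AVC = 70 - 16y + y^2.
dAVC/dy = -16 + 2y = 0 gives y = 8. min AVC = 70 - 16·8 + 8^2 = 6.
For P < $6 the firm produces nothing.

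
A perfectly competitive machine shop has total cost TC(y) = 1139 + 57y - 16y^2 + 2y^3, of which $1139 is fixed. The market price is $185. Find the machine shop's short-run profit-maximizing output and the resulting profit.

Profit = -$115 at y = 8

AVC = 57 - 16y + 2y^2 has its minimum $25 at y = 4; price $185 clears that bar, so the firm operates.
MC = 57 - 32y + 6y^2. Setting P = MC and taking the root on the rising branch gives y* = 8.
TR = 185·8 = 1480. TC = 1139 + 456 = 1595. Profit = 1480 − 1595 = -$115.
By producing, the firm covers all variable cost plus $1024 of fixed cost; shutting down would lose the full $1139.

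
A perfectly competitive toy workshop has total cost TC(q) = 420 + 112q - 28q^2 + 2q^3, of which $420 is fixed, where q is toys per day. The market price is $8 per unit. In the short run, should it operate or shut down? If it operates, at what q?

From TC, MC = TC'(q) = 112 - 56q + 6q^2 and AVC = VC/q = 112 - 28q + 2q^2.
The AVC parabola has its vertex at q = 28/4 = 7, where AVC = 112 - 28·7 + 2·7^2 = $14.
With P < min AVC ($8 < $14), every unit sold adds to the loss.
Best response: produce nothing and absorb the $420 fixed cost.

Shut down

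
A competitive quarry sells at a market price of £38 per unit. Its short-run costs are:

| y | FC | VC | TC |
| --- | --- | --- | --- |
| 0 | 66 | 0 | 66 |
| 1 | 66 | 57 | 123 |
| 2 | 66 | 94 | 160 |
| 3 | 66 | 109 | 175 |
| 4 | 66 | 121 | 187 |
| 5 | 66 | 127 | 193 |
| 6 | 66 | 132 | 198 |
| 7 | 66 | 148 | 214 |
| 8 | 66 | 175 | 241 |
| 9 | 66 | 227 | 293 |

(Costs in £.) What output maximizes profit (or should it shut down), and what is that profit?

Compute π = P·y − TC at each output: y=0: -66; y=1: -85; y=2: -84; y=3: -61; y=4: -35; y=5: -3; y=6: 30; y=7: 52; y=8: 63; y=9: 49.
Profit is maximized at y = 8. AVC there is 175/8 = £21.88 ≤ P, so producing beats shutting down (which would give -£66).

y = 8; profit = £63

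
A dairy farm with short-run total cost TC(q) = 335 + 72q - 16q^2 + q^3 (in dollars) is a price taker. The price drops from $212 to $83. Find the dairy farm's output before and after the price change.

MC = 72 - 32q + 3q^2; the shutdown threshold is min AVC = $8 (at q = 8).
With P = $212 above the shutdown price, P = MC gives q = 14.
At P = $83 ≥ min AVC, set P = MC: q = 11. The firm stays open but cuts output.

Output falls from 14 to 11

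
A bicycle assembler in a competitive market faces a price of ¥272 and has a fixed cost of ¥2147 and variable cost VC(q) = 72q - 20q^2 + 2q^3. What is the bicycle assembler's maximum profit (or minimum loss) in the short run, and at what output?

Profit = -¥147 at q = 10

AVC = 72 - 20q + 2q^2; min AVC = ¥22 at q = 5. Since P = ¥272 ≥ min AVC, the firm produces.
MC = 72 - 40q + 6q^2. Setting P = MC and taking the root on the rising branch gives q* = 10.
TR = 272·10 = 2720. TC = 2147 + 720 = 2867. Profit = 2720 − 2867 = -¥147.
Shutting down would mean losing the fixed cost of ¥2147, so operating at a loss of ¥147 is better by ¥2000.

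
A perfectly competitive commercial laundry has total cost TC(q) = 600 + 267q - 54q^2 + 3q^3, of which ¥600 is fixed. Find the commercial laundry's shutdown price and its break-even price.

Shutdown price = ¥24; break-even price = ¥87

AVC = 267 - 54q + 3q^2; minimized at q = 9, giving min AVC = ¥24. That is the shutdown price.
ATC = 600/q + 267 - 54q + 3q^2. Setting dATC/dq = −600/q^2 − 54 + 6q = 0 gives q = 10 (since 6·10^3 − 54·10^2 = 600).
min ATC = 600/10 + 267 − 54·10 + 3·10^2 = ¥87. That is the break-even price.
For ¥24 ≤ P < ¥87 the firm produces at a loss; below ¥24 it shuts down.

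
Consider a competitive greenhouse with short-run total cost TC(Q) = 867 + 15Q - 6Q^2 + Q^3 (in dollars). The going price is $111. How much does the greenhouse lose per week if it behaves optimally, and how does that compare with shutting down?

AVC = 15 - 6Q + Q^2; min AVC = $6 at Q = 3. Since P = $111 ≥ min AVC, the firm produces.
With MC = 15 - 12Q + 3Q^2, P = MC on the upward-sloping part at Q* = 8.
TR = 111·8 = 888. TC = 867 + 248 = 1115. Profit = 888 − 1115 = -$227.
Shutting down would mean losing the fixed cost of $867, so operating at a loss of $227 is better by $640.

Profit = -$227 at Q = 8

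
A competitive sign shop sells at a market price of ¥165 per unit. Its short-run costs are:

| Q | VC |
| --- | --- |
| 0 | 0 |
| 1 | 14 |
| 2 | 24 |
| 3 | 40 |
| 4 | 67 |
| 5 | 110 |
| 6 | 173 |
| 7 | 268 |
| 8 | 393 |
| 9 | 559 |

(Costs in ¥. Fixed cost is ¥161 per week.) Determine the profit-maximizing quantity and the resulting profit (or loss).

Compute π = P·Q − TC at each output: Q=0: -161; Q=1: -10; Q=2: 145; Q=3: 294; Q=4: 432; Q=5: 554; Q=6: 656; Q=7: 726; Q=8: 766; Q=9: 765.
Profit is maximized at Q = 8. AVC there is 393/8 = ¥49.12 ≤ P, so producing beats shutting down (which would give -¥161).

Q = 8; profit = ¥766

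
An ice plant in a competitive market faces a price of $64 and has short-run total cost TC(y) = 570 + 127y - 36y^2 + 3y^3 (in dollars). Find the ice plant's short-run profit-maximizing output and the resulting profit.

AVC = 127 - 36y + 3y^2; min AVC = $19 at y = 6. Since P = $64 ≥ min AVC, the firm produces.
MC = 127 - 72y + 9y^2. Setting P = MC and taking the root on the rising branch gives y* = 7.
TR = 64·7 = 448. TC = 570 + 154 = 724. Profit = 448 − 724 = -$276.
Shutting down would mean losing the fixed cost of $570, so operating at a loss of $276 is better by $294.

Profit = -$276 at y = 7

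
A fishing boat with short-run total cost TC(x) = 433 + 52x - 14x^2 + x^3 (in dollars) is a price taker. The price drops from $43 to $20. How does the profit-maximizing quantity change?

MC = 52 - 28x + 3x^2; the shutdown threshold is min AVC = $3 (at x = 7).
At P = $43 ≥ min AVC, set P = MC on the rising branch: x = 9.
At P = $20 ≥ min AVC, set P = MC: x = 8. The firm stays open but cuts output.

Output falls from 9 to 8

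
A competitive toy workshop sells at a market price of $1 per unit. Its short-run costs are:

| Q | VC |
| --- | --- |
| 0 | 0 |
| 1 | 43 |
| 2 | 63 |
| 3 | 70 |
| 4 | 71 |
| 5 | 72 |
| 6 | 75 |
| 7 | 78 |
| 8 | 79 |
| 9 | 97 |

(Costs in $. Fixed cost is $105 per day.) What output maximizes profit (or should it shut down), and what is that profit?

Tabulate TR − TC: Q=0: -105; Q=1: -147; Q=2: -166; Q=3: -172; Q=4: -172; Q=5: -172; Q=6: -174; Q=7: -176; Q=8: -176; Q=9: -193.
Profit is highest at Q = 0. Equivalently, the lowest AVC in the table is 79/8 ≈ $9.88 at Q = 8, and P = $1 falls below it — price never covers variable cost, so the firm shuts down and loses only its fixed cost.

Q = 0 (shut down); profit = -$105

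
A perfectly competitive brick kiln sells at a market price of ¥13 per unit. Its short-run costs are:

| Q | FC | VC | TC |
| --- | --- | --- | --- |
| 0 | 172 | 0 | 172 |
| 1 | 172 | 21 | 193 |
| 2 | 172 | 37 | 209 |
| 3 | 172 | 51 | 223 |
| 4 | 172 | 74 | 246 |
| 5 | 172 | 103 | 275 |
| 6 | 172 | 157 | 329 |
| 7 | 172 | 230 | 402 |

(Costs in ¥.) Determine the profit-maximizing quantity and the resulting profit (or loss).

Compute π = P·Q − TC at each output: Q=0: -172; Q=1: -180; Q=2: -183; Q=3: -184; Q=4: -194; Q=5: -210; Q=6: -251; Q=7: -311.
Profit is highest at Q = 0. Equivalently, the lowest AVC in the table is 51/3 ≈ ¥17 at Q = 3, and P = ¥13 falls below it — price never covers variable cost, so the firm shuts down and loses only its fixed cost.

Q = 0 (shut down); profit = -¥172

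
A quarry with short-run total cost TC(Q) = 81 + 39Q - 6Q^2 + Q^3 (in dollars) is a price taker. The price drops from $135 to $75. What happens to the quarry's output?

AVC = 39 - 6Q + Q^2, minimized at Q = 3 where min AVC = $30. MC = 39 - 12Q + 3Q^2.
With P = $135 above the shutdown price, P = MC gives Q = 8.
At P = $75 ≥ min AVC, set P = MC: Q = 6. The firm stays open but cuts output.

Output falls from 8 to 6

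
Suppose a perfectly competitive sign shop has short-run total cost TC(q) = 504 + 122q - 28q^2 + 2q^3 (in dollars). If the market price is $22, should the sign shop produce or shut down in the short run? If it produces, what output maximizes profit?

Strip out fixed cost: VC = 122q - 28q^2 + 2q^3. Then AVC = 122 - 28q + 2q^2 and MC = 122 - 56q + 6q^2.
AVC is minimized where dAVC/dq = -28 + 4q = 0, at q = 7; min AVC = 122 - 28·7 + 2·7^2 = $24.
P = $22 lies below min AVC = $24; no output level covers variable cost.
Best response: produce nothing and absorb the $504 fixed cost.

Shut down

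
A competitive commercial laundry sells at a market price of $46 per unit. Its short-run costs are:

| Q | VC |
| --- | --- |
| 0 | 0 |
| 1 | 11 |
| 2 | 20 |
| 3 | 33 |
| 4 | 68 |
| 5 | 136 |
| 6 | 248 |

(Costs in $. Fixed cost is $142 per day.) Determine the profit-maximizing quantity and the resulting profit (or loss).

Q = 4; profit = -$26

Tabulate TR − TC: Q=0: -142; Q=1: -107; Q=2: -70; Q=3: -37; Q=4: -26; Q=5: -48; Q=6: -114.
Profit is maximized at Q = 4. AVC there is 68/4 = $17 ≤ P, so producing beats shutting down (which would give -$142).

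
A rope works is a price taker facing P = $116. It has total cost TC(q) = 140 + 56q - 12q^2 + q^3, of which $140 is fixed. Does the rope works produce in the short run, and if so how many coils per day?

Produce at q = 10

Variable cost is VC = 56q - 12q^2 + q^3, so AVC = VC/q = 56 - 12q + q^2 and MC = dTC/dq = 56 - 24q + 3q^2.
AVC is minimized where dAVC/dq = -12 + 2q = 0, at q = 6; min AVC = 56 - 12·6 + 6^2 = $20.
Because $116 ≥ $20, revenue can cover variable cost; the firm operates.
Set P = MC: 116 = 56 - 24q + 3q^2 → -60 - 24q + 3q^2 = 0. The roots are q = -2 and q = 10; the profit-maximizing output is on the rising part of MC, so q* = 10.
Check: AVC at q = 10 is $36 ≤ P, so revenue covers variable cost.
Profit = P·q − TC = 116·10 − 500 = $660.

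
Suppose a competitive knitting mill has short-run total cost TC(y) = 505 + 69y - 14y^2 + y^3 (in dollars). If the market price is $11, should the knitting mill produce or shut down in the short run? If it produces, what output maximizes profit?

Shut down

Strip out fixed cost: VC = 69y - 14y^2 + y^3. Then AVC = 69 - 14y + y^2 and MC = 69 - 28y + 3y^2.
The AVC parabola has its vertex at y = 14/2 = 7, where AVC = 69 - 14·7 + 7^2 = $20.
Since P = $11 < min AVC = $20, price fails to cover variable cost at any output.
The firm minimizes its loss by shutting down and losing only its fixed cost of $505.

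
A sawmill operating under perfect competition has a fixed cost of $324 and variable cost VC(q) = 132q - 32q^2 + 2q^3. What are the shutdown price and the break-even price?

AVC = 132 - 32q + 2q^2; minimized at q = 8, giving min AVC = $4. That is the shutdown price.
ATC = 324/q + 132 - 32q + 2q^2. Setting dATC/dq = −324/q^2 − 32 + 4q = 0 gives q = 9 (since 4·9^3 − 32·9^2 = 324).
min ATC = 324/9 + 132 − 32·9 + 2·9^2 = $42. That is the break-even price.
Between these two prices the firm operates at a loss; above $42 it earns a profit.

Shutdown price = $4; break-even price = $42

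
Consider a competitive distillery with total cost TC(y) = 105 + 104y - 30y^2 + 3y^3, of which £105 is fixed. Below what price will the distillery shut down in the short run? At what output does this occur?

Short-run supply begins at min AVC. From VC = 104y - 30y^2 + 3y^3, AVC = 104 - 30y + 3y^2.
dAVC/dy = -30 + 6y = 0 gives y = 5. min AVC = 104 - 30·5 + 3·5^2 = 29.
So the shutdown price is £29.

£29 per unit, at y = 5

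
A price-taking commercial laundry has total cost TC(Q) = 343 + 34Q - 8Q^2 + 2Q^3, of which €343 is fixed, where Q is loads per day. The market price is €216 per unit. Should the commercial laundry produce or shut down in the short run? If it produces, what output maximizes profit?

Produce at Q = 7

Strip out fixed cost: VC = 34Q - 8Q^2 + 2Q^3. Then AVC = 34 - 8Q + 2Q^2 and MC = 34 - 16Q + 6Q^2.
AVC is minimized where dAVC/dQ = -8 + 4Q = 0, at Q = 2; min AVC = 34 - 8·2 + 2·2^2 = €26.
Since P = €216 ≥ min AVC = €26, price covers variable cost and the firm should produce.
Solving P = MC: -182 - 16Q + 6Q^2 = 0 ⇒ Q = -13/3 or 7. On the upward-sloping branch, Q* = 7.
Check: AVC at Q = 7 is €76 ≤ P, so revenue covers variable cost.
Profit = P·Q − TC = 216·7 − 875 = €637.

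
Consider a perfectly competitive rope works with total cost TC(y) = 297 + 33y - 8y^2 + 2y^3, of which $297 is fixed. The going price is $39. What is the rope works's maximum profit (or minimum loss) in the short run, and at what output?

Profit = -$261 at y = 3

AVC = 33 - 8y + 2y^2 has its minimum $25 at y = 2; price $39 clears that bar, so the firm operates.
MC = 33 - 16y + 6y^2. Setting P = MC and taking the root on the rising branch gives y* = 3.
TR = 39·3 = 117. TC = 297 + 81 = 378. Profit = 117 − 378 = -$261.
That loss of $261 beats the $297 the firm would lose by shutting down; producing recovers $36 of fixed cost.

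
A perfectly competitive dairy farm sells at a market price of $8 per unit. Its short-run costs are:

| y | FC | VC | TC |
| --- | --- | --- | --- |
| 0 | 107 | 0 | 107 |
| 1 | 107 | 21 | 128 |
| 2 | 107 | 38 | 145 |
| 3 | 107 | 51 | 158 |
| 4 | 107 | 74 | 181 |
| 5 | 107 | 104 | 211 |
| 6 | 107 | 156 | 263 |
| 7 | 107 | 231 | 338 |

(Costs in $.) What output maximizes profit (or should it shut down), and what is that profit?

Tabulate TR − TC: y=0: -107; y=1: -120; y=2: -129; y=3: -134; y=4: -149; y=5: -171; y=6: -215; y=7: -282.
Profit is highest at y = 0. Equivalently, the lowest AVC in the table is 51/3 ≈ $17 at y = 3, and P = $8 falls below it — price never covers variable cost, so the firm shuts down and loses only its fixed cost.

y = 0 (shut down); profit = -$107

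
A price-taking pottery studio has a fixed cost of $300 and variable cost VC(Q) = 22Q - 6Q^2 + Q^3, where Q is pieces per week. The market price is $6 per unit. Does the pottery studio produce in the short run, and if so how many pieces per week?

Variable cost is VC = 22Q - 6Q^2 + Q^3, so AVC = VC/Q = 22 - 6Q + Q^2 and MC = dTC/dQ = 22 - 12Q + 3Q^2.
The AVC parabola has its vertex at Q = 6/2 = 3, where AVC = 22 - 6·3 + 3^2 = $13.
Since P = $6 < min AVC = $13, price fails to cover variable cost at any output.
Shutting down limits the loss to fixed cost, $300.

Shut down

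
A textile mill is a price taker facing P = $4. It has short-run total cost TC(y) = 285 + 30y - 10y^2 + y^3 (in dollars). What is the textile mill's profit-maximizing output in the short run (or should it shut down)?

From TC, MC = TC'(y) = 30 - 20y + 3y^2 and AVC = VC/y = 30 - 10y + y^2.
The AVC parabola has its vertex at y = 10/2 = 5, where AVC = 30 - 10·5 + 5^2 = $5.
P = $4 lies below min AVC = $5; no output level covers variable cost.
Shutting down limits the loss to fixed cost, $285.

Shut down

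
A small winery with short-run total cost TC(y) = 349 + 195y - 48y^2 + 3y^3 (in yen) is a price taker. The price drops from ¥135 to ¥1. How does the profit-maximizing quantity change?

AVC = 195 - 48y + 3y^2, minimized at y = 8 where min AVC = ¥3. MC = 195 - 96y + 9y^2.
With P = ¥135 above the shutdown price, P = MC gives y = 10.
At P = ¥1 < min AVC = ¥3, price no longer covers variable cost at any output, so the firm shuts down: y = 0.

Output falls from 10 to 0 (the firm shuts down)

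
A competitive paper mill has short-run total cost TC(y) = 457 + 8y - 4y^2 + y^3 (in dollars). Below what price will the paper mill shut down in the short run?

$4 per unit

The shutdown price is the minimum of AVC. VC = 8y - 4y^2 + y^3, so AVC = 8 - 4y + y^2.
At the minimum of AVC, MC = AVC. MC = 8 - 8y + 3y^2; setting MC = AVC gives 2y^2 - 4y = 0, so y = 2. min AVC = 4.
The firm shuts down for any P below $4.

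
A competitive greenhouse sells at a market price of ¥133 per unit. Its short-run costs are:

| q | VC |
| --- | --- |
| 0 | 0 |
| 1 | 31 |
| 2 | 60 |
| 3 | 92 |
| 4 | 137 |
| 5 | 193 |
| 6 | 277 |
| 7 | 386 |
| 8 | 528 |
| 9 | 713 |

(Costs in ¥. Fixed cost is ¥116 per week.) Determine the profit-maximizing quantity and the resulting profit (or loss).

Profit at each row (π = 133q − TC): q=0: -116; q=1: -14; q=2: 90; q=3: 191; q=4: 279; q=5: 356; q=6: 405; q=7: 429; q=8: 420; q=9: 368.
Profit is maximized at q = 7. AVC there is 386/7 = ¥55.14 ≤ P, so producing beats shutting down (which would give -¥116).

q = 7; profit = ¥429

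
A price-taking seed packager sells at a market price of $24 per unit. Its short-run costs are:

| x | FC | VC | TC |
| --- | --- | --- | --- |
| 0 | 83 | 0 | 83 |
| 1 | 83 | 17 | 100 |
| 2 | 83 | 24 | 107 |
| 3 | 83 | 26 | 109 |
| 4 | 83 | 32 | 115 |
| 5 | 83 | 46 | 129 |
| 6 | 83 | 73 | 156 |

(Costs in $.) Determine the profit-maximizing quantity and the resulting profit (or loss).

Profit at each row (π = 24x − TC): x=0: -83; x=1: -76; x=2: -59; x=3: -37; x=4: -19; x=5: -9; x=6: -12.
Profit is maximized at x = 5. AVC there is 46/5 = $9.20 ≤ P, so producing beats shutting down (which would give -$83).

x = 5; profit = -$9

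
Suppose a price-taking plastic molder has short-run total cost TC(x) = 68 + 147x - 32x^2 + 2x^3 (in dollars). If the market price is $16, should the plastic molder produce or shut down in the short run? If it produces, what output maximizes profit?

From TC, MC = TC'(x) = 147 - 64x + 6x^2 and AVC = VC/x = 147 - 32x + 2x^2.
The AVC parabola has its vertex at x = 32/4 = 8, where AVC = 147 - 32·8 + 2·8^2 = $19.
Since P = $16 < min AVC = $19, price fails to cover variable cost at any output.
The firm minimizes its loss by shutting down and losing only its fixed cost of $68.

Shut down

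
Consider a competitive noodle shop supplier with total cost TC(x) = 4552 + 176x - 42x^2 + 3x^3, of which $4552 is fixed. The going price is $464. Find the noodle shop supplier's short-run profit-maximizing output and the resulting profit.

Profit = -$232 at x = 12

AVC = 176 - 42x + 3x^2 has its minimum $29 at x = 7; price $464 clears that bar, so the firm operates.
MC = 176 - 84x + 9x^2. Setting P = MC and taking the root on the rising branch gives x* = 12.
TR = 464·12 = 5568. TC = 4552 + 1248 = 5800. Profit = 5568 − 5800 = -$232.
Shutting down would mean losing the fixed cost of $4552, so operating at a loss of $232 is better by $4320.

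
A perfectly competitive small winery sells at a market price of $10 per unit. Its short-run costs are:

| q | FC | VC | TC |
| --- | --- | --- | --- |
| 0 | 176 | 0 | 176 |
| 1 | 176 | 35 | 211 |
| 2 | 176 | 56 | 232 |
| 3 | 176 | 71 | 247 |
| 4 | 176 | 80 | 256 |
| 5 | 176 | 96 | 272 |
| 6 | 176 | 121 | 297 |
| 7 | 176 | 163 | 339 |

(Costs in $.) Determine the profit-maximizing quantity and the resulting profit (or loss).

Tabulate TR − TC: q=0: -176; q=1: -201; q=2: -212; q=3: -217; q=4: -216; q=5: -222; q=6: -237; q=7: -269.
Profit is highest at q = 0. Equivalently, the lowest AVC in the table is 96/5 ≈ $19.20 at q = 5, and P = $10 falls below it — price never covers variable cost, so the firm shuts down and loses only its fixed cost.

q = 0 (shut down); profit = -$176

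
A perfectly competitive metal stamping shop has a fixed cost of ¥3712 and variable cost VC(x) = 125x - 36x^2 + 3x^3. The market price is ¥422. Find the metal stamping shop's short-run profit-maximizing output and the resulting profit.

Profit = -¥82 at x = 11

AVC = 125 - 36x + 3x^2; min AVC = ¥17 at x = 6. Since P = ¥422 ≥ min AVC, the firm produces.
MC = 125 - 72x + 9x^2. Setting P = MC and taking the root on the rising branch gives x* = 11.
TR = 422·11 = 4642. TC = 3712 + 1012 = 4724. Profit = 4642 − 4724 = -¥82.
Shutting down would mean losing the fixed cost of ¥3712, so operating at a loss of ¥82 is better by ¥3630.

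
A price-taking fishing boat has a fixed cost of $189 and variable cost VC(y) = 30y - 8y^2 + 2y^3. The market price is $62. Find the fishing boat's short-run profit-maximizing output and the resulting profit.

Profit = -$61 at y = 4

AVC = 30 - 8y + 2y^2; min AVC = $22 at y = 2. Since P = $62 ≥ min AVC, the firm produces.
MC = 30 - 16y + 6y^2. Setting P = MC and taking the root on the rising branch gives y* = 4.
TR = 62·4 = 248. TC = 189 + 120 = 309. Profit = 248 − 309 = -$61.
Shutting down would mean losing the fixed cost of $189, so operating at a loss of $61 is better by $128.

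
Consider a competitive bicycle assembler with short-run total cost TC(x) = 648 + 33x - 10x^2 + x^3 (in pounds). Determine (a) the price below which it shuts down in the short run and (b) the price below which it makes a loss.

AVC = 33 - 10x + x^2; minimized at x = 5, giving min AVC = £8. That is the shutdown price.
ATC = 648/x + 33 - 10x + x^2. Setting dATC/dx = −648/x^2 − 10 + 2x = 0 gives x = 9 (since 2·9^3 − 10·9^2 = 648).
min ATC = 648/9 + 33 − 10·9 + 9^2 = £96. That is the break-even price.
For £8 ≤ P < £96 the firm produces at a loss; below £8 it shuts down.

Shutdown price = £8; break-even price = £96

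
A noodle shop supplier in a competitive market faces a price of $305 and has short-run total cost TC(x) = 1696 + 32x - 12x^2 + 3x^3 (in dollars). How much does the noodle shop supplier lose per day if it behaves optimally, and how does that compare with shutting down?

Profit = -$226 at x = 7

AVC = 32 - 12x + 3x^2; min AVC = $20 at x = 2. Since P = $305 ≥ min AVC, the firm produces.
MC = 32 - 24x + 9x^2. Setting P = MC and taking the root on the rising branch gives x* = 7.
TR = 305·7 = 2135. TC = 1696 + 665 = 2361. Profit = 2135 − 2361 = -$226.
By producing, the firm covers all variable cost plus $1470 of fixed cost; shutting down would lose the full $1696.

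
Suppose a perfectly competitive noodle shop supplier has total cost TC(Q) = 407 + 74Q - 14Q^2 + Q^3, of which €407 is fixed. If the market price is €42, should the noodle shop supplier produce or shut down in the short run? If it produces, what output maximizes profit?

Produce at Q = 8

From TC, MC = TC'(Q) = 74 - 28Q + 3Q^2 and AVC = VC/Q = 74 - 14Q + Q^2.
AVC is minimized where dAVC/dQ = -14 + 2Q = 0, at Q = 7; min AVC = 74 - 14·7 + 7^2 = €25.
P = €42 exceeds min AVC = €25, so the firm stays open.
P = MC gives 32 - 28Q + 3Q^2 = 0, with roots 4/3 and 8. Take the larger (rising MC): Q* = 8.
Check: AVC at Q = 8 is €26 ≤ P, so revenue covers variable cost.
Profit = P·Q − TC = 42·8 − 615 = -€279, a loss, but smaller than the €407 fixed cost the firm would lose by shutting down.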